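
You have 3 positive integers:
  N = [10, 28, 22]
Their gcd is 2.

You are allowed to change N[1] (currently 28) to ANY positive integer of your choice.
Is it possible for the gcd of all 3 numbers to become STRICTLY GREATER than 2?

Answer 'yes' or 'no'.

Current gcd = 2
gcd of all OTHER numbers (without N[1]=28): gcd([10, 22]) = 2
The new gcd after any change is gcd(2, new_value).
This can be at most 2.
Since 2 = old gcd 2, the gcd can only stay the same or decrease.

Answer: no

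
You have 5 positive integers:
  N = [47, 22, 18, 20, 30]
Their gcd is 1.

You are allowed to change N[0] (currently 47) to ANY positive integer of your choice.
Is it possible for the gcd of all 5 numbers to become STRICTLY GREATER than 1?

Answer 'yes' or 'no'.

Answer: yes

Derivation:
Current gcd = 1
gcd of all OTHER numbers (without N[0]=47): gcd([22, 18, 20, 30]) = 2
The new gcd after any change is gcd(2, new_value).
This can be at most 2.
Since 2 > old gcd 1, the gcd CAN increase (e.g., set N[0] = 2).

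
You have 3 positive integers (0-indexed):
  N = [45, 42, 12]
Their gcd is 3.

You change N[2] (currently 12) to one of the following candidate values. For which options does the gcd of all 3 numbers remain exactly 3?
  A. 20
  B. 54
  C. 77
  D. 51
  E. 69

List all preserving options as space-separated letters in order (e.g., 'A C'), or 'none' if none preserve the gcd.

Old gcd = 3; gcd of others (without N[2]) = 3
New gcd for candidate v: gcd(3, v). Preserves old gcd iff gcd(3, v) = 3.
  Option A: v=20, gcd(3,20)=1 -> changes
  Option B: v=54, gcd(3,54)=3 -> preserves
  Option C: v=77, gcd(3,77)=1 -> changes
  Option D: v=51, gcd(3,51)=3 -> preserves
  Option E: v=69, gcd(3,69)=3 -> preserves

Answer: B D E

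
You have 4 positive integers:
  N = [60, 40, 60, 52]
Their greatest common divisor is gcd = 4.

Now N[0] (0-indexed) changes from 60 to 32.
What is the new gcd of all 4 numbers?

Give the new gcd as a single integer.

Numbers: [60, 40, 60, 52], gcd = 4
Change: index 0, 60 -> 32
gcd of the OTHER numbers (without index 0): gcd([40, 60, 52]) = 4
New gcd = gcd(g_others, new_val) = gcd(4, 32) = 4

Answer: 4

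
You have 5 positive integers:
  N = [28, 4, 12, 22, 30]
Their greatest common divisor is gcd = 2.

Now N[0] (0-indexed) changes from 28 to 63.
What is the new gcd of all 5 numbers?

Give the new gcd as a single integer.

Answer: 1

Derivation:
Numbers: [28, 4, 12, 22, 30], gcd = 2
Change: index 0, 28 -> 63
gcd of the OTHER numbers (without index 0): gcd([4, 12, 22, 30]) = 2
New gcd = gcd(g_others, new_val) = gcd(2, 63) = 1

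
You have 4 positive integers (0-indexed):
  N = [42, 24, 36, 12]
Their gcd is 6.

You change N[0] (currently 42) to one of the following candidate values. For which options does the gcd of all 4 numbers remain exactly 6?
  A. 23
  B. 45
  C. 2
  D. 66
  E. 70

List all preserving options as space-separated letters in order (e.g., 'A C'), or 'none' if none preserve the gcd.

Old gcd = 6; gcd of others (without N[0]) = 12
New gcd for candidate v: gcd(12, v). Preserves old gcd iff gcd(12, v) = 6.
  Option A: v=23, gcd(12,23)=1 -> changes
  Option B: v=45, gcd(12,45)=3 -> changes
  Option C: v=2, gcd(12,2)=2 -> changes
  Option D: v=66, gcd(12,66)=6 -> preserves
  Option E: v=70, gcd(12,70)=2 -> changes

Answer: D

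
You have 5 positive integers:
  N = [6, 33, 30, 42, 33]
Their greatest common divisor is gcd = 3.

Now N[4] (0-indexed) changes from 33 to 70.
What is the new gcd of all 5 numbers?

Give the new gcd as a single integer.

Numbers: [6, 33, 30, 42, 33], gcd = 3
Change: index 4, 33 -> 70
gcd of the OTHER numbers (without index 4): gcd([6, 33, 30, 42]) = 3
New gcd = gcd(g_others, new_val) = gcd(3, 70) = 1

Answer: 1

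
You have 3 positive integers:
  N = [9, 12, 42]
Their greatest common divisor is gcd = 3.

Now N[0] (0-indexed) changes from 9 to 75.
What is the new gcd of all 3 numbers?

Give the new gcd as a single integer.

Numbers: [9, 12, 42], gcd = 3
Change: index 0, 9 -> 75
gcd of the OTHER numbers (without index 0): gcd([12, 42]) = 6
New gcd = gcd(g_others, new_val) = gcd(6, 75) = 3

Answer: 3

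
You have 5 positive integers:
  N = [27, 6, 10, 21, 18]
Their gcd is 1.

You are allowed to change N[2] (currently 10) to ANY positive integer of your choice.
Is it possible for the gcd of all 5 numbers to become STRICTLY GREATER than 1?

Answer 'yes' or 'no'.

Current gcd = 1
gcd of all OTHER numbers (without N[2]=10): gcd([27, 6, 21, 18]) = 3
The new gcd after any change is gcd(3, new_value).
This can be at most 3.
Since 3 > old gcd 1, the gcd CAN increase (e.g., set N[2] = 3).

Answer: yes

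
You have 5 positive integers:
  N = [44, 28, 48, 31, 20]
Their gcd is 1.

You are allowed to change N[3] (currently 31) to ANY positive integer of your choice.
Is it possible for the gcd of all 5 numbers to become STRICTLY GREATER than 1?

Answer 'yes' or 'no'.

Current gcd = 1
gcd of all OTHER numbers (without N[3]=31): gcd([44, 28, 48, 20]) = 4
The new gcd after any change is gcd(4, new_value).
This can be at most 4.
Since 4 > old gcd 1, the gcd CAN increase (e.g., set N[3] = 4).

Answer: yes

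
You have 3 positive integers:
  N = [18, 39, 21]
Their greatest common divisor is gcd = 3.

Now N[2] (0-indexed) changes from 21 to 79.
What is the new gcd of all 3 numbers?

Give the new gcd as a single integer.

Answer: 1

Derivation:
Numbers: [18, 39, 21], gcd = 3
Change: index 2, 21 -> 79
gcd of the OTHER numbers (without index 2): gcd([18, 39]) = 3
New gcd = gcd(g_others, new_val) = gcd(3, 79) = 1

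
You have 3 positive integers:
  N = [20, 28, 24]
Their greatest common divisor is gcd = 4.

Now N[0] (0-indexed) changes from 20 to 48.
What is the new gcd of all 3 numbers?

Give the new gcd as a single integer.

Numbers: [20, 28, 24], gcd = 4
Change: index 0, 20 -> 48
gcd of the OTHER numbers (without index 0): gcd([28, 24]) = 4
New gcd = gcd(g_others, new_val) = gcd(4, 48) = 4

Answer: 4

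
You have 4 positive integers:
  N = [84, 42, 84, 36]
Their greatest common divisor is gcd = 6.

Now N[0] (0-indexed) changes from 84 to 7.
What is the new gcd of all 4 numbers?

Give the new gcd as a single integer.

Numbers: [84, 42, 84, 36], gcd = 6
Change: index 0, 84 -> 7
gcd of the OTHER numbers (without index 0): gcd([42, 84, 36]) = 6
New gcd = gcd(g_others, new_val) = gcd(6, 7) = 1

Answer: 1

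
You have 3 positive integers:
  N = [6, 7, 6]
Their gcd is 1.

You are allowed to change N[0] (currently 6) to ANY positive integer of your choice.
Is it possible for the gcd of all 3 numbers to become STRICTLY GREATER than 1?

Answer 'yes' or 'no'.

Current gcd = 1
gcd of all OTHER numbers (without N[0]=6): gcd([7, 6]) = 1
The new gcd after any change is gcd(1, new_value).
This can be at most 1.
Since 1 = old gcd 1, the gcd can only stay the same or decrease.

Answer: no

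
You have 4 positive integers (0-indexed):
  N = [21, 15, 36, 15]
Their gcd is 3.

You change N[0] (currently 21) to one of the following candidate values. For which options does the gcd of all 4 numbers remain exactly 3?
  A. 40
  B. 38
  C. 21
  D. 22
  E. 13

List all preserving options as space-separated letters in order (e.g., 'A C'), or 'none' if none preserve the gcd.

Old gcd = 3; gcd of others (without N[0]) = 3
New gcd for candidate v: gcd(3, v). Preserves old gcd iff gcd(3, v) = 3.
  Option A: v=40, gcd(3,40)=1 -> changes
  Option B: v=38, gcd(3,38)=1 -> changes
  Option C: v=21, gcd(3,21)=3 -> preserves
  Option D: v=22, gcd(3,22)=1 -> changes
  Option E: v=13, gcd(3,13)=1 -> changes

Answer: C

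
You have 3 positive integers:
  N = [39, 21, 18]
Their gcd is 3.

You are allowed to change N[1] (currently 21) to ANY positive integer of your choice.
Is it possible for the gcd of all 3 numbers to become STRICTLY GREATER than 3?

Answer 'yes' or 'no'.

Answer: no

Derivation:
Current gcd = 3
gcd of all OTHER numbers (without N[1]=21): gcd([39, 18]) = 3
The new gcd after any change is gcd(3, new_value).
This can be at most 3.
Since 3 = old gcd 3, the gcd can only stay the same or decrease.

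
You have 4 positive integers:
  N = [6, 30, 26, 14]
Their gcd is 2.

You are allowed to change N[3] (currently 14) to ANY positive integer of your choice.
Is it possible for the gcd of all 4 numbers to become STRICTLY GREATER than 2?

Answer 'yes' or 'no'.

Current gcd = 2
gcd of all OTHER numbers (without N[3]=14): gcd([6, 30, 26]) = 2
The new gcd after any change is gcd(2, new_value).
This can be at most 2.
Since 2 = old gcd 2, the gcd can only stay the same or decrease.

Answer: no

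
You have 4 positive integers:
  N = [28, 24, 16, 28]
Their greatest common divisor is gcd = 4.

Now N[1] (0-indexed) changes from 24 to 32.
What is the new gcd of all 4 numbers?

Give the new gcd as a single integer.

Answer: 4

Derivation:
Numbers: [28, 24, 16, 28], gcd = 4
Change: index 1, 24 -> 32
gcd of the OTHER numbers (without index 1): gcd([28, 16, 28]) = 4
New gcd = gcd(g_others, new_val) = gcd(4, 32) = 4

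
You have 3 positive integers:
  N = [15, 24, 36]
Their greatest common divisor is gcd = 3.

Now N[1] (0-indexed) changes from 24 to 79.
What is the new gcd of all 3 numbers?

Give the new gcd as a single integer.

Numbers: [15, 24, 36], gcd = 3
Change: index 1, 24 -> 79
gcd of the OTHER numbers (without index 1): gcd([15, 36]) = 3
New gcd = gcd(g_others, new_val) = gcd(3, 79) = 1

Answer: 1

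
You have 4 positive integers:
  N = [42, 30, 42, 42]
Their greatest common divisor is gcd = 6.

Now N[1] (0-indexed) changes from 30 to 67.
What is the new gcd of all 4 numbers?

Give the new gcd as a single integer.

Answer: 1

Derivation:
Numbers: [42, 30, 42, 42], gcd = 6
Change: index 1, 30 -> 67
gcd of the OTHER numbers (without index 1): gcd([42, 42, 42]) = 42
New gcd = gcd(g_others, new_val) = gcd(42, 67) = 1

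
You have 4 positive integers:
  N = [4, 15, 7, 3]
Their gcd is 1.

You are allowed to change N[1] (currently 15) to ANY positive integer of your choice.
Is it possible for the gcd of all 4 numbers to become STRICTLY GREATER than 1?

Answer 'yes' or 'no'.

Answer: no

Derivation:
Current gcd = 1
gcd of all OTHER numbers (without N[1]=15): gcd([4, 7, 3]) = 1
The new gcd after any change is gcd(1, new_value).
This can be at most 1.
Since 1 = old gcd 1, the gcd can only stay the same or decrease.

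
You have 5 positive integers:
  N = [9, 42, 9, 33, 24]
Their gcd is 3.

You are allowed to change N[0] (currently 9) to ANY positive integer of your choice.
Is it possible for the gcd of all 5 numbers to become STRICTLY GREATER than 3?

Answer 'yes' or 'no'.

Answer: no

Derivation:
Current gcd = 3
gcd of all OTHER numbers (without N[0]=9): gcd([42, 9, 33, 24]) = 3
The new gcd after any change is gcd(3, new_value).
This can be at most 3.
Since 3 = old gcd 3, the gcd can only stay the same or decrease.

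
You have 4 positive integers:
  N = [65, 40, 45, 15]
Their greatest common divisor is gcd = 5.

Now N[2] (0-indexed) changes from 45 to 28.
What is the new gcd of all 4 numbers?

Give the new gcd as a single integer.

Answer: 1

Derivation:
Numbers: [65, 40, 45, 15], gcd = 5
Change: index 2, 45 -> 28
gcd of the OTHER numbers (without index 2): gcd([65, 40, 15]) = 5
New gcd = gcd(g_others, new_val) = gcd(5, 28) = 1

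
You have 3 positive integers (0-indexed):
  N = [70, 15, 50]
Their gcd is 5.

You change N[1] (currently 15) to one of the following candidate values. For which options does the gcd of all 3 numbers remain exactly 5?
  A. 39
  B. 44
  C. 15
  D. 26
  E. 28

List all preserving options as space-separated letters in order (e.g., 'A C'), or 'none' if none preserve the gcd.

Old gcd = 5; gcd of others (without N[1]) = 10
New gcd for candidate v: gcd(10, v). Preserves old gcd iff gcd(10, v) = 5.
  Option A: v=39, gcd(10,39)=1 -> changes
  Option B: v=44, gcd(10,44)=2 -> changes
  Option C: v=15, gcd(10,15)=5 -> preserves
  Option D: v=26, gcd(10,26)=2 -> changes
  Option E: v=28, gcd(10,28)=2 -> changes

Answer: C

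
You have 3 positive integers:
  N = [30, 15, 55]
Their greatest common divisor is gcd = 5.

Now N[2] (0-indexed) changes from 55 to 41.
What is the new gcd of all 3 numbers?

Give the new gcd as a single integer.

Numbers: [30, 15, 55], gcd = 5
Change: index 2, 55 -> 41
gcd of the OTHER numbers (without index 2): gcd([30, 15]) = 15
New gcd = gcd(g_others, new_val) = gcd(15, 41) = 1

Answer: 1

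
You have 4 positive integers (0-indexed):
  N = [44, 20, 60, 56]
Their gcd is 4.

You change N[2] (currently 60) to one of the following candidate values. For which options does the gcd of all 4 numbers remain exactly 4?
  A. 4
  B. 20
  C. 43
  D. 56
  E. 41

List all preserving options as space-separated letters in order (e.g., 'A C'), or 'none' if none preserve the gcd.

Old gcd = 4; gcd of others (without N[2]) = 4
New gcd for candidate v: gcd(4, v). Preserves old gcd iff gcd(4, v) = 4.
  Option A: v=4, gcd(4,4)=4 -> preserves
  Option B: v=20, gcd(4,20)=4 -> preserves
  Option C: v=43, gcd(4,43)=1 -> changes
  Option D: v=56, gcd(4,56)=4 -> preserves
  Option E: v=41, gcd(4,41)=1 -> changes

Answer: A B D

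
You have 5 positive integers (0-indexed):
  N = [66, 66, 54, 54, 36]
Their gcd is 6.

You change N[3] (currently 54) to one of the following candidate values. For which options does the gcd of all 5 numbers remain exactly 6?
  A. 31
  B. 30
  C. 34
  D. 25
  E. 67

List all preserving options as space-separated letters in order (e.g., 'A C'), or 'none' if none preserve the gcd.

Answer: B

Derivation:
Old gcd = 6; gcd of others (without N[3]) = 6
New gcd for candidate v: gcd(6, v). Preserves old gcd iff gcd(6, v) = 6.
  Option A: v=31, gcd(6,31)=1 -> changes
  Option B: v=30, gcd(6,30)=6 -> preserves
  Option C: v=34, gcd(6,34)=2 -> changes
  Option D: v=25, gcd(6,25)=1 -> changes
  Option E: v=67, gcd(6,67)=1 -> changes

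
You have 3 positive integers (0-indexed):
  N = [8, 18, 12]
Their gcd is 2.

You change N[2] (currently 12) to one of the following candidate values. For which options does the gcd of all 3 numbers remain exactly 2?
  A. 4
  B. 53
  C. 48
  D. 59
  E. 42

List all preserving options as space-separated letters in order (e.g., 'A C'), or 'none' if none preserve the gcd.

Answer: A C E

Derivation:
Old gcd = 2; gcd of others (without N[2]) = 2
New gcd for candidate v: gcd(2, v). Preserves old gcd iff gcd(2, v) = 2.
  Option A: v=4, gcd(2,4)=2 -> preserves
  Option B: v=53, gcd(2,53)=1 -> changes
  Option C: v=48, gcd(2,48)=2 -> preserves
  Option D: v=59, gcd(2,59)=1 -> changes
  Option E: v=42, gcd(2,42)=2 -> preserves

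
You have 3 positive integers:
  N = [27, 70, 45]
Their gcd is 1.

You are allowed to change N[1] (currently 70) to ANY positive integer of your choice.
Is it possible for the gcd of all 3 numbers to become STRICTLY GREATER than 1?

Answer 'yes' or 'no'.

Current gcd = 1
gcd of all OTHER numbers (without N[1]=70): gcd([27, 45]) = 9
The new gcd after any change is gcd(9, new_value).
This can be at most 9.
Since 9 > old gcd 1, the gcd CAN increase (e.g., set N[1] = 9).

Answer: yes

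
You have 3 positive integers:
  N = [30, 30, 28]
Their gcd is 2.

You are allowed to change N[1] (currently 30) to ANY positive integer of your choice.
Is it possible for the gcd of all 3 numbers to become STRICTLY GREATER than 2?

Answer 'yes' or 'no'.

Current gcd = 2
gcd of all OTHER numbers (without N[1]=30): gcd([30, 28]) = 2
The new gcd after any change is gcd(2, new_value).
This can be at most 2.
Since 2 = old gcd 2, the gcd can only stay the same or decrease.

Answer: no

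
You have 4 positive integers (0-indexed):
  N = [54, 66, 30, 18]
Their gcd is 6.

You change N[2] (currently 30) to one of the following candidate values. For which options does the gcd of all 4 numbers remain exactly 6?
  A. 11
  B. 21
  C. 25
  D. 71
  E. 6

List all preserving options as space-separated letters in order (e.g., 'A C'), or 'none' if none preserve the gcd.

Answer: E

Derivation:
Old gcd = 6; gcd of others (without N[2]) = 6
New gcd for candidate v: gcd(6, v). Preserves old gcd iff gcd(6, v) = 6.
  Option A: v=11, gcd(6,11)=1 -> changes
  Option B: v=21, gcd(6,21)=3 -> changes
  Option C: v=25, gcd(6,25)=1 -> changes
  Option D: v=71, gcd(6,71)=1 -> changes
  Option E: v=6, gcd(6,6)=6 -> preserves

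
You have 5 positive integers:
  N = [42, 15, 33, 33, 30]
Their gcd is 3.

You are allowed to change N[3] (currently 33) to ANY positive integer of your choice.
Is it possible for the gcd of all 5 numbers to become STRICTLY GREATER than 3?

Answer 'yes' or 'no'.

Current gcd = 3
gcd of all OTHER numbers (without N[3]=33): gcd([42, 15, 33, 30]) = 3
The new gcd after any change is gcd(3, new_value).
This can be at most 3.
Since 3 = old gcd 3, the gcd can only stay the same or decrease.

Answer: no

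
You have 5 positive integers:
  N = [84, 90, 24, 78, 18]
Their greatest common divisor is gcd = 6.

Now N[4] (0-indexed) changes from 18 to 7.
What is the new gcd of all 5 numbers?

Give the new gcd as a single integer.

Numbers: [84, 90, 24, 78, 18], gcd = 6
Change: index 4, 18 -> 7
gcd of the OTHER numbers (without index 4): gcd([84, 90, 24, 78]) = 6
New gcd = gcd(g_others, new_val) = gcd(6, 7) = 1

Answer: 1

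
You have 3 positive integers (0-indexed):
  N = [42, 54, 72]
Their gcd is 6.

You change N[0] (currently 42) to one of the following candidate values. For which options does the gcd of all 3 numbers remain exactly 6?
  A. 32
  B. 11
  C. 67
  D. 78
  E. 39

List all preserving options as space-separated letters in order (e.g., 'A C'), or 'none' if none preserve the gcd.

Answer: D

Derivation:
Old gcd = 6; gcd of others (without N[0]) = 18
New gcd for candidate v: gcd(18, v). Preserves old gcd iff gcd(18, v) = 6.
  Option A: v=32, gcd(18,32)=2 -> changes
  Option B: v=11, gcd(18,11)=1 -> changes
  Option C: v=67, gcd(18,67)=1 -> changes
  Option D: v=78, gcd(18,78)=6 -> preserves
  Option E: v=39, gcd(18,39)=3 -> changes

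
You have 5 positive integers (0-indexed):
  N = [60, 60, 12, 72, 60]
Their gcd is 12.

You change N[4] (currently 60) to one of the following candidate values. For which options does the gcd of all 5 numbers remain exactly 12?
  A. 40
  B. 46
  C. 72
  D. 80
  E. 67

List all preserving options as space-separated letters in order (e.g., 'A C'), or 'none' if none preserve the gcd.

Old gcd = 12; gcd of others (without N[4]) = 12
New gcd for candidate v: gcd(12, v). Preserves old gcd iff gcd(12, v) = 12.
  Option A: v=40, gcd(12,40)=4 -> changes
  Option B: v=46, gcd(12,46)=2 -> changes
  Option C: v=72, gcd(12,72)=12 -> preserves
  Option D: v=80, gcd(12,80)=4 -> changes
  Option E: v=67, gcd(12,67)=1 -> changes

Answer: C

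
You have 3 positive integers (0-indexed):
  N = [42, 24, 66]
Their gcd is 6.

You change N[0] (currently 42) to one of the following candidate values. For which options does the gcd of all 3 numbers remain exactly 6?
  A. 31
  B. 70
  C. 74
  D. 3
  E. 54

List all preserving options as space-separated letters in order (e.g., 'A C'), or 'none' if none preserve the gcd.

Answer: E

Derivation:
Old gcd = 6; gcd of others (without N[0]) = 6
New gcd for candidate v: gcd(6, v). Preserves old gcd iff gcd(6, v) = 6.
  Option A: v=31, gcd(6,31)=1 -> changes
  Option B: v=70, gcd(6,70)=2 -> changes
  Option C: v=74, gcd(6,74)=2 -> changes
  Option D: v=3, gcd(6,3)=3 -> changes
  Option E: v=54, gcd(6,54)=6 -> preserves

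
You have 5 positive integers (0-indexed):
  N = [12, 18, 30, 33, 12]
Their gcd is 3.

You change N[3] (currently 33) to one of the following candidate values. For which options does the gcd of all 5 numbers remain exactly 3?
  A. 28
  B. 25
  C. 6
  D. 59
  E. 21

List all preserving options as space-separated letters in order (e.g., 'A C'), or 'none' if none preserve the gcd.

Old gcd = 3; gcd of others (without N[3]) = 6
New gcd for candidate v: gcd(6, v). Preserves old gcd iff gcd(6, v) = 3.
  Option A: v=28, gcd(6,28)=2 -> changes
  Option B: v=25, gcd(6,25)=1 -> changes
  Option C: v=6, gcd(6,6)=6 -> changes
  Option D: v=59, gcd(6,59)=1 -> changes
  Option E: v=21, gcd(6,21)=3 -> preserves

Answer: E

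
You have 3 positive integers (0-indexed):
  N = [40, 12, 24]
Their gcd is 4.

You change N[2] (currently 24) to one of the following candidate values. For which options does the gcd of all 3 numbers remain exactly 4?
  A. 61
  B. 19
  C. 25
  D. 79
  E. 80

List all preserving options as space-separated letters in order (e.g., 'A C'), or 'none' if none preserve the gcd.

Answer: E

Derivation:
Old gcd = 4; gcd of others (without N[2]) = 4
New gcd for candidate v: gcd(4, v). Preserves old gcd iff gcd(4, v) = 4.
  Option A: v=61, gcd(4,61)=1 -> changes
  Option B: v=19, gcd(4,19)=1 -> changes
  Option C: v=25, gcd(4,25)=1 -> changes
  Option D: v=79, gcd(4,79)=1 -> changes
  Option E: v=80, gcd(4,80)=4 -> preserves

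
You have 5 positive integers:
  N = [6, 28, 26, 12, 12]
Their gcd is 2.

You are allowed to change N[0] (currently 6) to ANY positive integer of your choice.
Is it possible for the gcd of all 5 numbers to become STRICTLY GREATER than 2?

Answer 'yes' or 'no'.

Current gcd = 2
gcd of all OTHER numbers (without N[0]=6): gcd([28, 26, 12, 12]) = 2
The new gcd after any change is gcd(2, new_value).
This can be at most 2.
Since 2 = old gcd 2, the gcd can only stay the same or decrease.

Answer: no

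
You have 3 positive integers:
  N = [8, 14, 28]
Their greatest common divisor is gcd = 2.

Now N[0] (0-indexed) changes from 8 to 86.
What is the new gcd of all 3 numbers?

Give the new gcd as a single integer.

Numbers: [8, 14, 28], gcd = 2
Change: index 0, 8 -> 86
gcd of the OTHER numbers (without index 0): gcd([14, 28]) = 14
New gcd = gcd(g_others, new_val) = gcd(14, 86) = 2

Answer: 2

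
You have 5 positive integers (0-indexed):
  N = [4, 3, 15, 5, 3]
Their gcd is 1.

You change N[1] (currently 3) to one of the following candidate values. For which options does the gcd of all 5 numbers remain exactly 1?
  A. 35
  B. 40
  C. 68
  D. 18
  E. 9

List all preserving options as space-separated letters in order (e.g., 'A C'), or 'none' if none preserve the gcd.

Old gcd = 1; gcd of others (without N[1]) = 1
New gcd for candidate v: gcd(1, v). Preserves old gcd iff gcd(1, v) = 1.
  Option A: v=35, gcd(1,35)=1 -> preserves
  Option B: v=40, gcd(1,40)=1 -> preserves
  Option C: v=68, gcd(1,68)=1 -> preserves
  Option D: v=18, gcd(1,18)=1 -> preserves
  Option E: v=9, gcd(1,9)=1 -> preserves

Answer: A B C D E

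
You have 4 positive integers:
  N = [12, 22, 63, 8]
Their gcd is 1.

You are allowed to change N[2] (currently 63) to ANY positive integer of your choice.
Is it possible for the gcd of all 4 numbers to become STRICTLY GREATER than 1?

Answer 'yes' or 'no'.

Current gcd = 1
gcd of all OTHER numbers (without N[2]=63): gcd([12, 22, 8]) = 2
The new gcd after any change is gcd(2, new_value).
This can be at most 2.
Since 2 > old gcd 1, the gcd CAN increase (e.g., set N[2] = 2).

Answer: yes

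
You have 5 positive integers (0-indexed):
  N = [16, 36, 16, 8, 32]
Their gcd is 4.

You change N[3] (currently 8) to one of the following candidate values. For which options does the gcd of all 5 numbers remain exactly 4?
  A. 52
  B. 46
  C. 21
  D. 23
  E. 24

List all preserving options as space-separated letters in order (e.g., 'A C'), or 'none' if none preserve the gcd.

Old gcd = 4; gcd of others (without N[3]) = 4
New gcd for candidate v: gcd(4, v). Preserves old gcd iff gcd(4, v) = 4.
  Option A: v=52, gcd(4,52)=4 -> preserves
  Option B: v=46, gcd(4,46)=2 -> changes
  Option C: v=21, gcd(4,21)=1 -> changes
  Option D: v=23, gcd(4,23)=1 -> changes
  Option E: v=24, gcd(4,24)=4 -> preserves

Answer: A E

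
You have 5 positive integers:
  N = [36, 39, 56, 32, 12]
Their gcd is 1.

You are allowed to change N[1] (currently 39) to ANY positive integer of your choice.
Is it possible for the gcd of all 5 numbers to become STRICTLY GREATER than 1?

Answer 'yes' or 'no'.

Current gcd = 1
gcd of all OTHER numbers (without N[1]=39): gcd([36, 56, 32, 12]) = 4
The new gcd after any change is gcd(4, new_value).
This can be at most 4.
Since 4 > old gcd 1, the gcd CAN increase (e.g., set N[1] = 4).

Answer: yes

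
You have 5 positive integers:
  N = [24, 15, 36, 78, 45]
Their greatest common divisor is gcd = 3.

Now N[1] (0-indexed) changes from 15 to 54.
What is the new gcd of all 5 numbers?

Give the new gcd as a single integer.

Answer: 3

Derivation:
Numbers: [24, 15, 36, 78, 45], gcd = 3
Change: index 1, 15 -> 54
gcd of the OTHER numbers (without index 1): gcd([24, 36, 78, 45]) = 3
New gcd = gcd(g_others, new_val) = gcd(3, 54) = 3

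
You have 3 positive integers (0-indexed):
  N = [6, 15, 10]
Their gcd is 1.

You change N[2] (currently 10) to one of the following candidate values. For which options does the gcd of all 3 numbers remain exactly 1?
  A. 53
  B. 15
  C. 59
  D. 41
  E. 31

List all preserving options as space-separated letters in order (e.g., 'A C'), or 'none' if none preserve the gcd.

Answer: A C D E

Derivation:
Old gcd = 1; gcd of others (without N[2]) = 3
New gcd for candidate v: gcd(3, v). Preserves old gcd iff gcd(3, v) = 1.
  Option A: v=53, gcd(3,53)=1 -> preserves
  Option B: v=15, gcd(3,15)=3 -> changes
  Option C: v=59, gcd(3,59)=1 -> preserves
  Option D: v=41, gcd(3,41)=1 -> preserves
  Option E: v=31, gcd(3,31)=1 -> preserves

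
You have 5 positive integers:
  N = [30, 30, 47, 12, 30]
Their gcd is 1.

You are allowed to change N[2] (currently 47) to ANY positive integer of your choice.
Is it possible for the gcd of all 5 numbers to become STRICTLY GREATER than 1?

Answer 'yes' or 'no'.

Current gcd = 1
gcd of all OTHER numbers (without N[2]=47): gcd([30, 30, 12, 30]) = 6
The new gcd after any change is gcd(6, new_value).
This can be at most 6.
Since 6 > old gcd 1, the gcd CAN increase (e.g., set N[2] = 6).

Answer: yes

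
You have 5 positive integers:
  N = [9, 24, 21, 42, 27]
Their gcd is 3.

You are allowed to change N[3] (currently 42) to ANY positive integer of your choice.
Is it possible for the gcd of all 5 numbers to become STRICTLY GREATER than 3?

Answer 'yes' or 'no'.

Answer: no

Derivation:
Current gcd = 3
gcd of all OTHER numbers (without N[3]=42): gcd([9, 24, 21, 27]) = 3
The new gcd after any change is gcd(3, new_value).
This can be at most 3.
Since 3 = old gcd 3, the gcd can only stay the same or decrease.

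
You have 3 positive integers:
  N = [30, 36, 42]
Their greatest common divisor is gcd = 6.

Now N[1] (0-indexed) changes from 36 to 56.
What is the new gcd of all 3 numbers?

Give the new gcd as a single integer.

Numbers: [30, 36, 42], gcd = 6
Change: index 1, 36 -> 56
gcd of the OTHER numbers (without index 1): gcd([30, 42]) = 6
New gcd = gcd(g_others, new_val) = gcd(6, 56) = 2

Answer: 2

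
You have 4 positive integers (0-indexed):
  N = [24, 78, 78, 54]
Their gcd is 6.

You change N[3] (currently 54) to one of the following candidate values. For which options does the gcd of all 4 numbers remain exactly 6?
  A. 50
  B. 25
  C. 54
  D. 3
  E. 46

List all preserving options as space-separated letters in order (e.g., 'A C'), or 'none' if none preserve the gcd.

Answer: C

Derivation:
Old gcd = 6; gcd of others (without N[3]) = 6
New gcd for candidate v: gcd(6, v). Preserves old gcd iff gcd(6, v) = 6.
  Option A: v=50, gcd(6,50)=2 -> changes
  Option B: v=25, gcd(6,25)=1 -> changes
  Option C: v=54, gcd(6,54)=6 -> preserves
  Option D: v=3, gcd(6,3)=3 -> changes
  Option E: v=46, gcd(6,46)=2 -> changes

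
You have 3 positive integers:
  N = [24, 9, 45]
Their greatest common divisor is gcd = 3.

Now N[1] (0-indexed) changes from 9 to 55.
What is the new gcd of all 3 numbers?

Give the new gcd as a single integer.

Numbers: [24, 9, 45], gcd = 3
Change: index 1, 9 -> 55
gcd of the OTHER numbers (without index 1): gcd([24, 45]) = 3
New gcd = gcd(g_others, new_val) = gcd(3, 55) = 1

Answer: 1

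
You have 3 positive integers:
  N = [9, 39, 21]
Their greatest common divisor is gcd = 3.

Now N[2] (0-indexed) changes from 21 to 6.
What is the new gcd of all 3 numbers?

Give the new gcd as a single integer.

Answer: 3

Derivation:
Numbers: [9, 39, 21], gcd = 3
Change: index 2, 21 -> 6
gcd of the OTHER numbers (without index 2): gcd([9, 39]) = 3
New gcd = gcd(g_others, new_val) = gcd(3, 6) = 3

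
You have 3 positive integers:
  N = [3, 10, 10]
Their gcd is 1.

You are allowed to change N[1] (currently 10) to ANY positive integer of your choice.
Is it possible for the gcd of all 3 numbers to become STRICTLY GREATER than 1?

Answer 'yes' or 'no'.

Current gcd = 1
gcd of all OTHER numbers (without N[1]=10): gcd([3, 10]) = 1
The new gcd after any change is gcd(1, new_value).
This can be at most 1.
Since 1 = old gcd 1, the gcd can only stay the same or decrease.

Answer: no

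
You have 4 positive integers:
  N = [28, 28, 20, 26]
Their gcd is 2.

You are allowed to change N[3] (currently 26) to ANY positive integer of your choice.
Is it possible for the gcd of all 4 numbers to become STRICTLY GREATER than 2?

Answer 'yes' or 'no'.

Current gcd = 2
gcd of all OTHER numbers (without N[3]=26): gcd([28, 28, 20]) = 4
The new gcd after any change is gcd(4, new_value).
This can be at most 4.
Since 4 > old gcd 2, the gcd CAN increase (e.g., set N[3] = 4).

Answer: yes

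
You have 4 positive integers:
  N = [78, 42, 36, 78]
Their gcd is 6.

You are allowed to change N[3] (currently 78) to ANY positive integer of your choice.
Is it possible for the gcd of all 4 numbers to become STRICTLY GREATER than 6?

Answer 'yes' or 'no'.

Current gcd = 6
gcd of all OTHER numbers (without N[3]=78): gcd([78, 42, 36]) = 6
The new gcd after any change is gcd(6, new_value).
This can be at most 6.
Since 6 = old gcd 6, the gcd can only stay the same or decrease.

Answer: no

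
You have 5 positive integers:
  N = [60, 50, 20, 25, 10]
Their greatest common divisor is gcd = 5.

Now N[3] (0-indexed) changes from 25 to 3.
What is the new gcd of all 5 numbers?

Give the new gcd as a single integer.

Answer: 1

Derivation:
Numbers: [60, 50, 20, 25, 10], gcd = 5
Change: index 3, 25 -> 3
gcd of the OTHER numbers (without index 3): gcd([60, 50, 20, 10]) = 10
New gcd = gcd(g_others, new_val) = gcd(10, 3) = 1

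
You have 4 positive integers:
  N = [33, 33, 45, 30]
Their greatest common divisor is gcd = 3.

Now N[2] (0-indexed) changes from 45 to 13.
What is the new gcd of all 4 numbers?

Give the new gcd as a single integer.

Answer: 1

Derivation:
Numbers: [33, 33, 45, 30], gcd = 3
Change: index 2, 45 -> 13
gcd of the OTHER numbers (without index 2): gcd([33, 33, 30]) = 3
New gcd = gcd(g_others, new_val) = gcd(3, 13) = 1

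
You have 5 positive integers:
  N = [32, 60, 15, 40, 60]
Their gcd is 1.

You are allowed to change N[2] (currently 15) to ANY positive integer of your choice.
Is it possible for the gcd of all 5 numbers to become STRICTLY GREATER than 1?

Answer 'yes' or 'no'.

Answer: yes

Derivation:
Current gcd = 1
gcd of all OTHER numbers (without N[2]=15): gcd([32, 60, 40, 60]) = 4
The new gcd after any change is gcd(4, new_value).
This can be at most 4.
Since 4 > old gcd 1, the gcd CAN increase (e.g., set N[2] = 4).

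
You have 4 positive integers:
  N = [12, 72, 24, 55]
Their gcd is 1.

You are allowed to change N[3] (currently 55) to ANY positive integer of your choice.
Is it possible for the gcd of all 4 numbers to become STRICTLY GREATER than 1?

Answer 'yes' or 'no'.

Answer: yes

Derivation:
Current gcd = 1
gcd of all OTHER numbers (without N[3]=55): gcd([12, 72, 24]) = 12
The new gcd after any change is gcd(12, new_value).
This can be at most 12.
Since 12 > old gcd 1, the gcd CAN increase (e.g., set N[3] = 12).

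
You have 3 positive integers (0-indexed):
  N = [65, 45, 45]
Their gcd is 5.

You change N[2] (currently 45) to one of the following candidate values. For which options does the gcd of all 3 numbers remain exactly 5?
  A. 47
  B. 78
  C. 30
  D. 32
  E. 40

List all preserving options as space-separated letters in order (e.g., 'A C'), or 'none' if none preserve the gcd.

Answer: C E

Derivation:
Old gcd = 5; gcd of others (without N[2]) = 5
New gcd for candidate v: gcd(5, v). Preserves old gcd iff gcd(5, v) = 5.
  Option A: v=47, gcd(5,47)=1 -> changes
  Option B: v=78, gcd(5,78)=1 -> changes
  Option C: v=30, gcd(5,30)=5 -> preserves
  Option D: v=32, gcd(5,32)=1 -> changes
  Option E: v=40, gcd(5,40)=5 -> preserves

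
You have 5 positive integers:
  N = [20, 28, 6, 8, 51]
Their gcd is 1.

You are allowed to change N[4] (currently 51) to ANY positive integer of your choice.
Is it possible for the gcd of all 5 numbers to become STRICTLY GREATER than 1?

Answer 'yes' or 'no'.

Answer: yes

Derivation:
Current gcd = 1
gcd of all OTHER numbers (without N[4]=51): gcd([20, 28, 6, 8]) = 2
The new gcd after any change is gcd(2, new_value).
This can be at most 2.
Since 2 > old gcd 1, the gcd CAN increase (e.g., set N[4] = 2).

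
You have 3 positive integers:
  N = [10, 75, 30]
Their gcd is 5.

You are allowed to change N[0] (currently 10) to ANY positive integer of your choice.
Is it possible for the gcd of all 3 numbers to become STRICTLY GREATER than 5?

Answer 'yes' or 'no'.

Answer: yes

Derivation:
Current gcd = 5
gcd of all OTHER numbers (without N[0]=10): gcd([75, 30]) = 15
The new gcd after any change is gcd(15, new_value).
This can be at most 15.
Since 15 > old gcd 5, the gcd CAN increase (e.g., set N[0] = 15).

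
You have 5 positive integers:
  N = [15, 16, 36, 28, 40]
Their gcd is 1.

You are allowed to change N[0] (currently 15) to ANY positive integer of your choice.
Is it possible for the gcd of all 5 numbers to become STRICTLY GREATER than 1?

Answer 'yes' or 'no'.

Current gcd = 1
gcd of all OTHER numbers (without N[0]=15): gcd([16, 36, 28, 40]) = 4
The new gcd after any change is gcd(4, new_value).
This can be at most 4.
Since 4 > old gcd 1, the gcd CAN increase (e.g., set N[0] = 4).

Answer: yes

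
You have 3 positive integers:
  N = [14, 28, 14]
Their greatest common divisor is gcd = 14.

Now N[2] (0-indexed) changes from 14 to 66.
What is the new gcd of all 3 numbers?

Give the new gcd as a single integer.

Answer: 2

Derivation:
Numbers: [14, 28, 14], gcd = 14
Change: index 2, 14 -> 66
gcd of the OTHER numbers (without index 2): gcd([14, 28]) = 14
New gcd = gcd(g_others, new_val) = gcd(14, 66) = 2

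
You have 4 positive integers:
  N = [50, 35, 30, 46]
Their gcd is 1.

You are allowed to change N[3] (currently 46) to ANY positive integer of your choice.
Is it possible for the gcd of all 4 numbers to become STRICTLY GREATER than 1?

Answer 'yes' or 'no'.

Answer: yes

Derivation:
Current gcd = 1
gcd of all OTHER numbers (without N[3]=46): gcd([50, 35, 30]) = 5
The new gcd after any change is gcd(5, new_value).
This can be at most 5.
Since 5 > old gcd 1, the gcd CAN increase (e.g., set N[3] = 5).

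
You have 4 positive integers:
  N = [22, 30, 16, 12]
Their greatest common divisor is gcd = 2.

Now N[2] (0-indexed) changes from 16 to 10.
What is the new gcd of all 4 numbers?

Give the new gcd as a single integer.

Numbers: [22, 30, 16, 12], gcd = 2
Change: index 2, 16 -> 10
gcd of the OTHER numbers (without index 2): gcd([22, 30, 12]) = 2
New gcd = gcd(g_others, new_val) = gcd(2, 10) = 2

Answer: 2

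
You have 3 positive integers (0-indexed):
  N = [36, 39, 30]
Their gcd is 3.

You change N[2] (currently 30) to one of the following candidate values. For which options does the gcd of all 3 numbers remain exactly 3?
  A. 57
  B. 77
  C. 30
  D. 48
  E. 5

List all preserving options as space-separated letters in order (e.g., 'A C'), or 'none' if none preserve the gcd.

Old gcd = 3; gcd of others (without N[2]) = 3
New gcd for candidate v: gcd(3, v). Preserves old gcd iff gcd(3, v) = 3.
  Option A: v=57, gcd(3,57)=3 -> preserves
  Option B: v=77, gcd(3,77)=1 -> changes
  Option C: v=30, gcd(3,30)=3 -> preserves
  Option D: v=48, gcd(3,48)=3 -> preserves
  Option E: v=5, gcd(3,5)=1 -> changes

Answer: A C D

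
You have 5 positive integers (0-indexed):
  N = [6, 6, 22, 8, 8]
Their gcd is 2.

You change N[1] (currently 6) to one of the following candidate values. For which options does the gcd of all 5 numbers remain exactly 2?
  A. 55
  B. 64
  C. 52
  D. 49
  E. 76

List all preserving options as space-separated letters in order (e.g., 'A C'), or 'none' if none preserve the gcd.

Old gcd = 2; gcd of others (without N[1]) = 2
New gcd for candidate v: gcd(2, v). Preserves old gcd iff gcd(2, v) = 2.
  Option A: v=55, gcd(2,55)=1 -> changes
  Option B: v=64, gcd(2,64)=2 -> preserves
  Option C: v=52, gcd(2,52)=2 -> preserves
  Option D: v=49, gcd(2,49)=1 -> changes
  Option E: v=76, gcd(2,76)=2 -> preserves

Answer: B C E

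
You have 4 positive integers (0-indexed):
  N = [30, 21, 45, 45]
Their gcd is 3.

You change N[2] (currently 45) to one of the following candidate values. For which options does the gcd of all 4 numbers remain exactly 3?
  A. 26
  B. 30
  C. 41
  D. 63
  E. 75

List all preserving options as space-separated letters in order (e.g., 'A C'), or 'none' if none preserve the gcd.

Answer: B D E

Derivation:
Old gcd = 3; gcd of others (without N[2]) = 3
New gcd for candidate v: gcd(3, v). Preserves old gcd iff gcd(3, v) = 3.
  Option A: v=26, gcd(3,26)=1 -> changes
  Option B: v=30, gcd(3,30)=3 -> preserves
  Option C: v=41, gcd(3,41)=1 -> changes
  Option D: v=63, gcd(3,63)=3 -> preserves
  Option E: v=75, gcd(3,75)=3 -> preserves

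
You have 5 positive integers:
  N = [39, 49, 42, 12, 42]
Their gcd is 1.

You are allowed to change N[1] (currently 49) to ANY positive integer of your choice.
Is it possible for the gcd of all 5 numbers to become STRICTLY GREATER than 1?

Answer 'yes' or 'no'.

Current gcd = 1
gcd of all OTHER numbers (without N[1]=49): gcd([39, 42, 12, 42]) = 3
The new gcd after any change is gcd(3, new_value).
This can be at most 3.
Since 3 > old gcd 1, the gcd CAN increase (e.g., set N[1] = 3).

Answer: yes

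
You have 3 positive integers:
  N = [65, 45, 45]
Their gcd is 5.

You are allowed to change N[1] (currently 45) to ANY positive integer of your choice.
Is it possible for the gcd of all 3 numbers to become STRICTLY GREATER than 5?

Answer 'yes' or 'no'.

Current gcd = 5
gcd of all OTHER numbers (without N[1]=45): gcd([65, 45]) = 5
The new gcd after any change is gcd(5, new_value).
This can be at most 5.
Since 5 = old gcd 5, the gcd can only stay the same or decrease.

Answer: no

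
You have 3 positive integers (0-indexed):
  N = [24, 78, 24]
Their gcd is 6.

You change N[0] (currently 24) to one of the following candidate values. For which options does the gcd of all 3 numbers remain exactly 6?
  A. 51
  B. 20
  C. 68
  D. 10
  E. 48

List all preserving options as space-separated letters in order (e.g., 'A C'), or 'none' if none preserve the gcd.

Old gcd = 6; gcd of others (without N[0]) = 6
New gcd for candidate v: gcd(6, v). Preserves old gcd iff gcd(6, v) = 6.
  Option A: v=51, gcd(6,51)=3 -> changes
  Option B: v=20, gcd(6,20)=2 -> changes
  Option C: v=68, gcd(6,68)=2 -> changes
  Option D: v=10, gcd(6,10)=2 -> changes
  Option E: v=48, gcd(6,48)=6 -> preserves

Answer: E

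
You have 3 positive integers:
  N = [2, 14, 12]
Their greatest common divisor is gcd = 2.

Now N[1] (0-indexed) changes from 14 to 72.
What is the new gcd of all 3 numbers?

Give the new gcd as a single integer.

Numbers: [2, 14, 12], gcd = 2
Change: index 1, 14 -> 72
gcd of the OTHER numbers (without index 1): gcd([2, 12]) = 2
New gcd = gcd(g_others, new_val) = gcd(2, 72) = 2

Answer: 2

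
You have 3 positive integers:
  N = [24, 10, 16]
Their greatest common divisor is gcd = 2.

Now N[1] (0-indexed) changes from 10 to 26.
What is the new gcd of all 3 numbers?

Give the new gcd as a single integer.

Numbers: [24, 10, 16], gcd = 2
Change: index 1, 10 -> 26
gcd of the OTHER numbers (without index 1): gcd([24, 16]) = 8
New gcd = gcd(g_others, new_val) = gcd(8, 26) = 2

Answer: 2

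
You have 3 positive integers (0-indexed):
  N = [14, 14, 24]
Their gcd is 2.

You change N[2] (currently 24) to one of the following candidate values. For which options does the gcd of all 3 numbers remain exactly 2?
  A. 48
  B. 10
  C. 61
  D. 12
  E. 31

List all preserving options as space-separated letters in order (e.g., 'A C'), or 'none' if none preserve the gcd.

Answer: A B D

Derivation:
Old gcd = 2; gcd of others (without N[2]) = 14
New gcd for candidate v: gcd(14, v). Preserves old gcd iff gcd(14, v) = 2.
  Option A: v=48, gcd(14,48)=2 -> preserves
  Option B: v=10, gcd(14,10)=2 -> preserves
  Option C: v=61, gcd(14,61)=1 -> changes
  Option D: v=12, gcd(14,12)=2 -> preserves
  Option E: v=31, gcd(14,31)=1 -> changes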